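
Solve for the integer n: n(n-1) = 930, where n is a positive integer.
n² − n − 930 = 0, so n = (1 ± √(1 + 4·930))/2 = (1 ± √3,721)/2 = (1 ± 61)/2, i.e. n = 31 or n = -30. Taking the positive root, n = 31 (check: 31×30 = 930).

Answer: 31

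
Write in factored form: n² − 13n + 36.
(n − 4)(n − 9)

Explanation: Seek roots whose sum is 13 and product is 36: (4, 9). So n² − 13n + 36 = (n − 4)(n − 9).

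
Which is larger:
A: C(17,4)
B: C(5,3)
A

Reasoning: A=C(17,4)=2,380, B=C(5,3)=10.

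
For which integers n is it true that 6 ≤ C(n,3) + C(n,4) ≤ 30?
C(4,3)+C(4,4)=5; C(5,3)+C(5,4)=15; C(6,3)+C(6,4)=35. So valid n = 5.
Final answer: 5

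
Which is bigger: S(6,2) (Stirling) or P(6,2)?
S(6,2) = 2·S(5,2) + S(5,1) = 2·15 + 1 = 31; P(6,2) = 30.
Final answer: S(6,2)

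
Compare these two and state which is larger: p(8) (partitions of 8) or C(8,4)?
C(8,4)

Explanation: Pentagonal recurrence p(n) = p(n−1) + p(n−2) − p(n−5) − p(n−7) + …: p(8) = p(7) + p(6) − p(3) − p(1) = 15 + 11 − 3 − 1 = 22; C(8,4) = 70.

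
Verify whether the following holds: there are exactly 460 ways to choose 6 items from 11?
False

C(11,6) = 462 ≠ 460.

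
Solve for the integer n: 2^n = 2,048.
11

Working:
2,048 = 1,024 × 2 = 2^10 × 2^1 = 2^11, so n = 11.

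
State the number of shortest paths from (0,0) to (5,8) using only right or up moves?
1,287

Reasoning: Choose 5 rights from 13 moves: C(13,5) = 1,287.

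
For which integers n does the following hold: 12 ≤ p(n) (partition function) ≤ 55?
Tabulating p(n) via p(n) = p(n−1) + p(n−2) − p(n−5) − p(n−7) + …: p(6)=11; p(7)=15; p(8)=22; p(9)=30; p(10)=42; p(11)=56. So valid n = 7, 8, 9, 10.

Answer: 7, 8, 9, 10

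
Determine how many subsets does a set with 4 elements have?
Each element can be included or excluded: 2^4 = 16.
Final answer: 16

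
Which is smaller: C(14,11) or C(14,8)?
C(14,11)

Reasoning: C(14,11)=364, C(14,8)=3,003.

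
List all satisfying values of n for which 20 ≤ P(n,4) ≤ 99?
4

Solution: P(3,4)=0; P(4,4)=24; P(5,4)=120. So valid n = 4.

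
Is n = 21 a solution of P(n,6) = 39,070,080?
Yes

P(21,6) = 21·20·19·18·17·16 = 39,070,080, which equals 39,070,080.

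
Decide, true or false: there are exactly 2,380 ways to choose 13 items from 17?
True

Explanation: C(17,13) = 2,380.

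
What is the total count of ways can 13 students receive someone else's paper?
2,290,792,932

Reasoning: Using D(n) = (n-1)[D(n-1) + D(n-2)]:
D(13) = (13-1) × [D(12) + D(11)]
      = 12 × [176214841 + 14684570]
      = 12 × 190899411
      = 2,290,792,932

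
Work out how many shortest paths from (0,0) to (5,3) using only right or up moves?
Choose 5 rights from 8 moves: C(8,5) = 56.
Final answer: 56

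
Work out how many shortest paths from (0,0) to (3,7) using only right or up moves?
120

Solution: Choose 3 rights from 10 moves: C(10,3) = 120.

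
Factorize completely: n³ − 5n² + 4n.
n(n − 1)(n − 4)

n³ − 5n² + 4n = n(n² − 5n + 4) = n(n − 1)(n − 4).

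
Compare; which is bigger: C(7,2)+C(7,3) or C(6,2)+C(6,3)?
C(7,2)+C(7,3)

Reasoning: First=56, Second=35.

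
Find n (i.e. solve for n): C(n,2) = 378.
C(n,2) = n(n−1)/2! is increasing in n, and n(n−1) = 2!·378 = 756 ≈ (n−0.5)^2 gives n ≈ 28.0. Check: C(26,2) = 325, C(27,2) = 351, C(28,2) = 378 ✓. So n = 28.
Final answer: 28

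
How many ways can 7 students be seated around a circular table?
720

Explanation: Circular arrangements: (7-1)! = 720.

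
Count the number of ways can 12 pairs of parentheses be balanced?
208,012

Reasoning: Using the Catalan number formula: C_n = C(2n, n) / (n+1)
C_12 = C(24, 12) / (12+1)
     = 2704156 / 13
     = 208,012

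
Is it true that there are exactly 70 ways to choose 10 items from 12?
False

Reasoning: C(12,10) = 66 ≠ 70.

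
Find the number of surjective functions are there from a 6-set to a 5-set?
Onto functions = 5! × S(6,5)
First compute S(6,5) via recurrence:
Using the Stirling recurrence: S(n,k) = k·S(n-1,k) + S(n-1,k-1)
S(6,5) = 5·S(5,5) + S(5,4)
         = 5·1 + 10
         = 5 + 10
         = 15
Then: 120 × 15 = 1,800

Answer: 1,800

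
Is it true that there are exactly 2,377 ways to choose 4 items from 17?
C(17,4) = 2,380 ≠ 2377.

Answer: False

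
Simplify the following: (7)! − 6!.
(7)! − 6! = (7)·6! − 6! = (7−1)·6! = 6·6! = 4,320.
Final answer: 4,320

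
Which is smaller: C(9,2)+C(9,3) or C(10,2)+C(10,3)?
First=120, Second=165.
Final answer: C(9,2)+C(9,3)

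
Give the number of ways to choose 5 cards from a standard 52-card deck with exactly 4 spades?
13 spades and 39 non-spades: C(13,4) × C(39,1) = 715 × 39 = 27,885.
Final answer: 27,885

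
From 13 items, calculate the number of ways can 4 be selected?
C(13,4) = 13! / (4! × (13-4)!)
         = 13! / (4! × 9!)
         = 715

Answer: 715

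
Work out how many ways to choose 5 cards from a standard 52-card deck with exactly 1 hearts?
1,069,263

Explanation: 13 hearts and 39 non-hearts: C(13,1) × C(39,4) = 13 × 82251 = 1,069,263.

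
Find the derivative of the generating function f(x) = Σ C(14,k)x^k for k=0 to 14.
Σ k·C(14,k)x^(k-1) for k=1 to 14

Solution: Term-by-term differentiation gives Σ k·C(14,k)x^{k-1} for k=1 to 14.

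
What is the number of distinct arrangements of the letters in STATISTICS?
50,400

Solution: Word has 10 letters (S=3, T=3, A=1, I=2, C=1). Arrangements: 10!/Π(k!) = 50,400.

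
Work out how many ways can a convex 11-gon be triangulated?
4,862

Solution: Using the Catalan number formula: C_n = C(2n, n) / (n+1)
C_9 = C(18, 9) / (9+1)
     = 48620 / 10
     = 4,862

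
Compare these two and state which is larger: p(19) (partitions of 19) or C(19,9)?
C(19,9)

Explanation: Pentagonal recurrence p(n) = p(n−1) + p(n−2) − p(n−5) − p(n−7) + …: p(19) = p(18) + p(17) − p(14) − p(12) + p(7) + p(4) = 385 + 297 − 135 − 77 + 15 + 5 = 490; C(19,9) = 92,378.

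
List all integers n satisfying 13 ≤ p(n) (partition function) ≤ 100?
7, 8, 9, 10, 11, 12

Working:
Tabulating p(n) via p(n) = p(n−1) + p(n−2) − p(n−5) − p(n−7) + …: p(6)=11; p(7)=15; p(8)=22; p(9)=30; p(10)=42; p(11)=56; p(12)=77; p(13)=101. So valid n = 7, 8, 9, 10, 11, 12.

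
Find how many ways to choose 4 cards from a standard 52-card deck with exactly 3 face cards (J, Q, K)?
12 face cards and 40 non-face cards: C(12,3) × C(40,1) = 220 × 40 = 8,800.
Final answer: 8,800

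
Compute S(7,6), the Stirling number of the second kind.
Using the Stirling recurrence: S(n,k) = k·S(n-1,k) + S(n-1,k-1)
S(7,6) = 6·S(6,6) + S(6,5)
         = 6·1 + 15
         = 6 + 15
         = 21
Final answer: 21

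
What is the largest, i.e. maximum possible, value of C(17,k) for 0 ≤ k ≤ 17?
Maximum at k = 8 or k = 9: C(17,8) = 24,310.
Final answer: 24,310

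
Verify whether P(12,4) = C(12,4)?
False

Working:
P(12,4) = 11,880 but C(12,4) = 495; they differ by a factor of 4! = 24, so the statement does not hold.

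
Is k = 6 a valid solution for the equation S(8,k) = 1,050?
No

Working:
S(8,6) = 6·S(7,6) + S(7,5) = 6·21 + 140 = 266, which does not equal 1,050.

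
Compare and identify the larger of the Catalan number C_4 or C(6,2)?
C(6,2)

Working:
C_4 = C(8,4)/(4+1) = 70/5 = 14; C(6,2) = 15.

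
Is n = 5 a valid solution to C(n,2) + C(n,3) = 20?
Yes

C(5,2) + C(5,3) = 10 + 10 = 20, which equals 20.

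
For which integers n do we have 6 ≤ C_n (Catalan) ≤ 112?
4, 5

C_3=5; C_4=14; C_5=42; C_6=132. So valid n = 4, 5.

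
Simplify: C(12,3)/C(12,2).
10/3

Explanation: C(n,k+1)/C(n,k) = (n−k)/(k+1). Here (12−2)/(2+1) = 10/3 = 10/3.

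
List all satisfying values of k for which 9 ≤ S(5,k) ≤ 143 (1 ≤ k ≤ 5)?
2, 3, 4
S(5,1)=1; S(5,2)=15; S(5,3)=25; S(5,4)=10; S(5,5)=1. So valid k = 2, 3, 4.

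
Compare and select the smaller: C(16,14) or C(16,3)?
C(16,14)=120, C(16,3)=560.

Answer: C(16,14)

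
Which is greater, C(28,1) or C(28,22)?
C(28,1)=28, C(28,22)=376,740.
Final answer: C(28,22)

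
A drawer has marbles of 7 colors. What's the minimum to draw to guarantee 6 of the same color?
36

Working:
Worst case: 5 of each = 35. One more: 36.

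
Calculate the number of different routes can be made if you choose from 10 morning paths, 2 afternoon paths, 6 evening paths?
120

By the multiplication principle: 10 × 2 × 6 = 120.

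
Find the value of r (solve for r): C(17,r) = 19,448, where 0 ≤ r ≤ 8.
7

Reasoning: C(17,r) is increasing for 0 ≤ r ≤ 8. Stepping up (C(17,r+1) = C(17,r)·(17−r)/(r+1)): C(17,1) = 17, C(17,2) = 136, C(17,3) = 680, C(17,4) = 2,380, C(17,5) = 6,188, C(17,6) = 12,376, C(17,7) = 19,448 ✓. So r = 7.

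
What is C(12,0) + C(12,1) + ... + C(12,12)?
4,096

Solution: Sum of binomial coefficients = 2^12 = 4,096.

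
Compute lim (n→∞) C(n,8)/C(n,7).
∞
C(n,8)/C(n,7) = (n-7)/8 → ∞ as n → ∞.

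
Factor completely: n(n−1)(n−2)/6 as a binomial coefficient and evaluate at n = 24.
C(n,3); C(24,3) = 2,024

n(n−1)(n−2)/6 = n!/(3!(n−3)!) = C(n,3). At n = 24: C(24,3) = 2,024.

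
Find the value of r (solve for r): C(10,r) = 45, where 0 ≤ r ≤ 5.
2

Working:
C(10,r) is increasing for 0 ≤ r ≤ 5. Stepping up (C(10,r+1) = C(10,r)·(10−r)/(r+1)): C(10,1) = 10, C(10,2) = 45 ✓. So r = 2.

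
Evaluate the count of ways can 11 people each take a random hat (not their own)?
14,684,570
Using D(n) = (n-1)[D(n-1) + D(n-2)]:
D(11) = (11-1) × [D(10) + D(9)]
      = 10 × [1334961 + 133496]
      = 10 × 1468457
      = 14,684,570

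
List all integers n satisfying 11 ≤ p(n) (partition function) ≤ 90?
6, 7, 8, 9, 10, 11, 12
Tabulating p(n) via p(n) = p(n−1) + p(n−2) − p(n−5) − p(n−7) + …: p(5)=7; p(6)=11; p(7)=15; p(8)=22; p(9)=30; p(10)=42; p(11)=56; p(12)=77; p(13)=101. So valid n = 6, 7, 8, 9, 10, 11, 12.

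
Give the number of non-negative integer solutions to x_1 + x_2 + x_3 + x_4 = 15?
816

Reasoning: C(15+4-1, 4-1) = 816.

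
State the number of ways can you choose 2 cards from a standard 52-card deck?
1,326

Reasoning: C(52,2) = 1,326.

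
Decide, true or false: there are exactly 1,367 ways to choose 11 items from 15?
False

Solution: C(15,11) = 1,365 ≠ 1367.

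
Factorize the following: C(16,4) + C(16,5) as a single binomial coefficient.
By Pascal's identity: C(16,4) + C(16,5) = C(17,5) = 6,188.

Answer: C(17,5)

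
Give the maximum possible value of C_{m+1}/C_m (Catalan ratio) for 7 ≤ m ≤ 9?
38/11

C_{m+1}/C_m = 2(2m+1)/(m+2), which increases with m. Maximum at m = 9: 2·19/11 = 38/11.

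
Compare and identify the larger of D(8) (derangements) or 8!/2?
8!/2

Working:
D(8) = (8-1)·[D(7) + D(6)] = 7·[1,854 + 265] = 14,833; 8!/2 = 40,320/2 = 20,160.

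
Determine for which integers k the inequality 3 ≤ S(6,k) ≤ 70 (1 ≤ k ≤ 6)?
S(6,1)=1; S(6,2)=31; S(6,3)=90; S(6,4)=65; S(6,5)=15; S(6,6)=1. So valid k = 2, 4, 5.

Answer: 2, 4, 5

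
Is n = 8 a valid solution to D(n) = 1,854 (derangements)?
No
D(8) = (8-1)·[D(7) + D(6)] = 7·[1,854 + 265] = 14,833, which does not equal 1,854.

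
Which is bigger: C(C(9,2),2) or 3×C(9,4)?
C(C(9,2),2)=630, 3×C(9,4)=378.

Answer: C(C(9,2),2)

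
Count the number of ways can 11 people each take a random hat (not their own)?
14,684,570

Solution: Using D(n) = (n-1)[D(n-1) + D(n-2)]:
D(11) = (11-1) × [D(10) + D(9)]
      = 10 × [1334961 + 133496]
      = 10 × 1468457
      = 14,684,570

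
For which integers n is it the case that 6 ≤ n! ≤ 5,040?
n! is strictly increasing; 3! = 6 and 7! = 5,040, so valid n = 3, 4, 5, 6, 7.
Final answer: 3, 4, 5, 6, 7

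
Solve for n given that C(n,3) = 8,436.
38

Working:
C(n,3) = n(n−1)(n−2)/3! is increasing in n, and n(n−1)(n−2) = 3!·8,436 = 50,616 ≈ (n−1)^3 gives n ≈ 38.0. Check: C(36,3) = 7,140, C(37,3) = 7,770, C(38,3) = 8,436 ✓. So n = 38.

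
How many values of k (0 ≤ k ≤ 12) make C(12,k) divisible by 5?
4

Reasoning: Checking C(12,k) mod 5 for k = 0..12: divisible at k = 3, 4, 8, 9. That's 4 values.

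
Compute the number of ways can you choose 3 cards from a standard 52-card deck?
22,100

Explanation: C(52,3) = 22,100.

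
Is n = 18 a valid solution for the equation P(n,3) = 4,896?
Yes

Working:
P(18,3) = 18·17·16 = 4,896, which equals 4,896.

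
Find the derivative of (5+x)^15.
15(5+x)^14

Reasoning: Using the power rule: d/dx (5+x)^15 = 15(5+x)^{14}.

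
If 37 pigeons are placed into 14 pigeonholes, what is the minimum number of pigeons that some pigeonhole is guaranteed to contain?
Pigeonhole: ⌈37/14⌉ = 3.

Answer: 3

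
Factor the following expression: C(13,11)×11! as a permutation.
P(13,11)
C(13,11)×11! = [13!/(11!(2)!)]×11! = 13!/(2)! = P(13,11) = 3,113,510,400.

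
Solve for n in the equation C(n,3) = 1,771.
C(n,3) = n(n−1)(n−2)/3! is increasing in n, and n(n−1)(n−2) = 3!·1,771 = 10,626 ≈ (n−1)^3 gives n ≈ 23.0. Check: C(21,3) = 1,330, C(22,3) = 1,540, C(23,3) = 1,771 ✓. So n = 23.
Final answer: 23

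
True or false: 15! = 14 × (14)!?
False

Reasoning: 15! = 15 × 14! = 1,307,674,368,000, but 14 × 14! = 1,220,496,076,800.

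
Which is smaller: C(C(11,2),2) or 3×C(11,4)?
3×C(11,4)
C(C(11,2),2)=1,485, 3×C(11,4)=990.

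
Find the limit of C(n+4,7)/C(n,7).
1

Explanation: Both numerator and denominator grow as n^7/7! for large n, so the ratio → 1.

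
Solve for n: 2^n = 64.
6

Reasoning: 2^6 = 64, so n = 6.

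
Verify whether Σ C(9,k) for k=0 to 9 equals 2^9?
True

Solution: Binomial theorem: Σ C(9,k) = (1+1)^9 = 2^9 = 512; RHS 2^9 = 512.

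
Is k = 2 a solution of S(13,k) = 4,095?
Yes
S(13,2) = 2·S(12,2) + S(12,1) = 2·2,047 + 1 = 4,095, which equals 4,095.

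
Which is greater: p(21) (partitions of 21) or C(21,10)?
C(21,10)

Solution: Pentagonal recurrence p(n) = p(n−1) + p(n−2) − p(n−5) − p(n−7) + …: p(21) = p(20) + p(19) − p(16) − p(14) + p(9) + p(6) = 627 + 490 − 231 − 135 + 30 + 11 = 792; C(21,10) = 352,716.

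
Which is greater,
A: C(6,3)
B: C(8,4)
B

A=C(6,3)=20, B=C(8,4)=70.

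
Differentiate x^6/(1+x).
(6x^5(1+x) - x^6)/(1+x)²

Explanation: Quotient rule: [6x^{5}(1+x) - x^6]/(1+x)².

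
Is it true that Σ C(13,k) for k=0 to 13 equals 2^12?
Binomial theorem: Σ C(13,k) = (1+1)^13 = 2^13 = 8,192; RHS 2^12 = 4,096.

Answer: False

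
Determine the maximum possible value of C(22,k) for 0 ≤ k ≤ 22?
705,432

Working:
Maximum at k = 11: C(22,11) = 705,432.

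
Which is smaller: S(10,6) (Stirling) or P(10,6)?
S(10,6)

Explanation: S(10,6) = 6·S(9,6) + S(9,5) = 6·2,646 + 6,951 = 22,827; P(10,6) = 151,200.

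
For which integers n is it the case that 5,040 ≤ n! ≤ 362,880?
7, 8, 9
n! is strictly increasing; 7! = 5,040 and 9! = 362,880, so valid n = 7, 8, 9.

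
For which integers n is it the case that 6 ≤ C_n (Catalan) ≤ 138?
4, 5, 6

Working:
C_3=5; C_4=14; C_5=42; C_6=132; C_7=429. So valid n = 4, 5, 6.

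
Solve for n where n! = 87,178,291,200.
14

n! is strictly increasing. 12! = 479,001,600, 13! = 6,227,020,800, 14! = 87,178,291,200 ✓. So n = 14.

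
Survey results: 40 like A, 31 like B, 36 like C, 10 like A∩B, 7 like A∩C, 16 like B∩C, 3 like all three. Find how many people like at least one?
77

Explanation: |A∪B∪C| = 40+31+36-10-7-16+3 = 77.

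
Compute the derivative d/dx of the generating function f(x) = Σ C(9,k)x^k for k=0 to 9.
Σ k·C(9,k)x^(k-1) for k=1 to 9

Reasoning: Term-by-term differentiation gives Σ k·C(9,k)x^{k-1} for k=1 to 9.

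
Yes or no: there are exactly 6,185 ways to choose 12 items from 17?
C(17,12) = 6,188 ≠ 6185.

Answer: No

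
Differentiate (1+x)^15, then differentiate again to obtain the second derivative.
210(1+x)^13

Explanation: First derivative: 15(1+x)^{14}. Second derivative: 15·14·(1+x)^{13} = 210(1+x)^{13}.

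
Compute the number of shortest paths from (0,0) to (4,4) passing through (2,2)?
To (2,2): C(4,2)=6. From there: C(4,2)=6. Total: 36.

Answer: 36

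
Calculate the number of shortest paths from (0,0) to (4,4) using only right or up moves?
Choose 4 rights from 8 moves: C(8,4) = 70.

Answer: 70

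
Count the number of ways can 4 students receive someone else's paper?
Using D(n) = (n-1)[D(n-1) + D(n-2)]:
D(4) = (4-1) × [D(3) + D(2)]
      = 3 × [2 + 1]
      = 3 × 3
      = 9

Answer: 9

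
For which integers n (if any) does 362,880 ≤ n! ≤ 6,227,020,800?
9, 10, 11, 12, 13

Working:
n! is strictly increasing; 9! = 362,880 and 13! = 6,227,020,800, so valid n = 9, 10, 11, 12, 13.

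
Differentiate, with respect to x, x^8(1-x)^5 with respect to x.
8x^7(1-x)^5 - 5x^8(1-x)^4

Product rule: 8x^{7}(1-x)^{5} + x^8·(-5)(1-x)^{4}.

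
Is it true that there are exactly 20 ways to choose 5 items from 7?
False

Solution: C(7,5) = 21 ≠ 20.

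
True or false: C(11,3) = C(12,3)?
False

LHS = C(11,3) = 165; RHS = C(12,3) = 220. 165 ≠ 220, so the statement does not hold.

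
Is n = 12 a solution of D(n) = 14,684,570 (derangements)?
No

Reasoning: D(12) = (12-1)·[D(11) + D(10)] = 11·[14,684,570 + 1,334,961] = 176,214,841, which does not equal 14,684,570.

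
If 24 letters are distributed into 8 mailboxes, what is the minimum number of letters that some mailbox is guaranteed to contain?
3

Explanation: Pigeonhole: ⌈24/8⌉ = 3.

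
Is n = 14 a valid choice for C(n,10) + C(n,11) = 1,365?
Yes

C(14,10) + C(14,11) = 1,001 + 364 = 1,365, which equals 1,365.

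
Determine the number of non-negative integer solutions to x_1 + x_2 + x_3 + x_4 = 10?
286

C(10+4-1, 4-1) = 286.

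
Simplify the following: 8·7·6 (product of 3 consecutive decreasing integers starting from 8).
336

Explanation: This is P(8,3) = 8!/(5)! = 336.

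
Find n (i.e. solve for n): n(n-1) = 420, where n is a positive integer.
21

n² − n − 420 = 0, so n = (1 ± √(1 + 4·420))/2 = (1 ± √1,681)/2 = (1 ± 41)/2, i.e. n = 21 or n = -20. Taking the positive root, n = 21 (check: 21×20 = 420).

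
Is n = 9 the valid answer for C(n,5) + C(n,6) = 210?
Yes

Working:
C(9,5) + C(9,6) = 126 + 84 = 210, which equals 210.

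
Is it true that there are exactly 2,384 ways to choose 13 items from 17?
False

Explanation: C(17,13) = 2,380 ≠ 2384.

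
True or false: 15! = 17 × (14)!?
False

Reasoning: 15! = 15 × 14! = 1,307,674,368,000, but 17 × 14! = 1,482,030,950,400.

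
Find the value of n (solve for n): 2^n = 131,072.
131,072 = 1,024 × 128 = 2^10 × 2^7 = 2^17, so n = 17.
Final answer: 17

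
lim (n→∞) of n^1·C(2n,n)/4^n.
∞

C(2n,n) ~ 4^n/√(πn), so n^1·C(2n,n)/4^n ~ n^(1 − 1/2)/√π → ∞.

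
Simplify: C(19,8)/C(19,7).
C(n,k+1)/C(n,k) = (n−k)/(k+1). Here (19−7)/(7+1) = 12/8 = 3/2.

Answer: 3/2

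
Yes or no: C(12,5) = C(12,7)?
Yes
Symmetry C(n,k) = C(n,n-k): C(12,5) = 792 and C(12,7) = 792. Both sides agree, so the statement holds.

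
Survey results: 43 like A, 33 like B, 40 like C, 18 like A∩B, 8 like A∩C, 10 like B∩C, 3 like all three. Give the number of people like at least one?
83

Working:
|A∪B∪C| = 43+33+40-18-8-10+3 = 83.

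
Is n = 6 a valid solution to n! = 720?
Yes

Solution: 6! = 6·5! = 6·120 = 720, which equals 720.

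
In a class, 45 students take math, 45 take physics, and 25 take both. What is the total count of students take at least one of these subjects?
65

|A∪B| = |A|+|B|-|A∩B| = 45+45-25 = 65.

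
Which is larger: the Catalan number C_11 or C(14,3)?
C_11

Reasoning: C_11 = C(22,11)/(11+1) = 705,432/12 = 58,786; C(14,3) = 364.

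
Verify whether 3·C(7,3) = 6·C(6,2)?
Absorption identity k·C(n,k) = n·C(n-1,k-1). LHS = 3·35 = 105; RHS = 6·15 = 90.
Final answer: False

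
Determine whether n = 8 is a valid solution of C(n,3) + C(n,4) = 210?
C(8,3) + C(8,4) = 56 + 70 = 126, which does not equal 210.
Final answer: No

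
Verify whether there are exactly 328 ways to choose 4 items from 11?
False

Working:
C(11,4) = 330 ≠ 328.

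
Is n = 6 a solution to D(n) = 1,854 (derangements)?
D(6) = (6-1)·[D(5) + D(4)] = 5·[44 + 9] = 265, which does not equal 1,854.
Final answer: No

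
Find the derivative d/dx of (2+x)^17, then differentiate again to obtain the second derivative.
First derivative: 17(2+x)^{16}. Second derivative: 17·16·(2+x)^{15} = 272(2+x)^{15}.

Answer: 272(2+x)^15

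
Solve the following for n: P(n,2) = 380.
20

Working:
P(n,2) = n(n−1) is increasing in n; n(n−1) ≈ (n−0.5)^2 = 380 gives n ≈ 20.0. Check: P(18,2) = 306, P(19,2) = 342, P(20,2) = 380 ✓. So n = 20.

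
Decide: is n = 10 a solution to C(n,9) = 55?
No

C(10,9) = 10·9·8·7·6·5·4·3·2/9! = 3,628,800/362,880 = 10, which does not equal 55.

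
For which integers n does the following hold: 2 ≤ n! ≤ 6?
2, 3

Solution: n! is strictly increasing; 2! = 2 and 3! = 6, so valid n = 2, 3.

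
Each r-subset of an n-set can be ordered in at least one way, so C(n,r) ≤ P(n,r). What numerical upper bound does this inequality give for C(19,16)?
20,274,183,401,472,000

P(19,16) = 19·18·17·16·15·14·13·12·11·10·9·8·7·6·5·4 = 20,274,183,401,472,000, so C(19,16) ≤ 20,274,183,401,472,000. (The bound is loose by a factor of 16! = 20,922,789,888,000: C(19,16) = 20,274,183,401,472,000/20,922,789,888,000 = 969.)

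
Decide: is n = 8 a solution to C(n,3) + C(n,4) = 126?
Yes

Working:
C(8,3) + C(8,4) = 56 + 70 = 126, which equals 126.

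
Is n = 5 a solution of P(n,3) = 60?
Yes
P(5,3) = 5·4·3 = 60, which equals 60.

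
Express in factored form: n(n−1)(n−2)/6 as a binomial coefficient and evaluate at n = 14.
n(n−1)(n−2)/6 = n!/(3!(n−3)!) = C(n,3). At n = 14: C(14,3) = 364.

Answer: C(n,3); C(14,3) = 364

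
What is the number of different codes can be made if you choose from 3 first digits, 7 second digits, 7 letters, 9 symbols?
1,323

By the multiplication principle: 3 × 7 × 7 × 9 = 1,323.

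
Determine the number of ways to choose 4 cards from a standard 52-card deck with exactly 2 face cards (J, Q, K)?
51,480

Solution: 12 face cards and 40 non-face cards: C(12,2) × C(40,2) = 66 × 780 = 51,480.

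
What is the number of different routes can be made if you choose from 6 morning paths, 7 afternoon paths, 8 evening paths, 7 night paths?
2,352

Reasoning: By the multiplication principle: 6 × 7 × 8 × 7 = 2,352.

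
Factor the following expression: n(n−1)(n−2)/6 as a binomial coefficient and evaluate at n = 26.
n(n−1)(n−2)/6 = n!/(3!(n−3)!) = C(n,3). At n = 26: C(26,3) = 2,600.
Final answer: C(n,3); C(26,3) = 2,600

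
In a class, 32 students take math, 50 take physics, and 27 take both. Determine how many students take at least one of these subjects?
55

Solution: |A∪B| = |A|+|B|-|A∩B| = 32+50-27 = 55.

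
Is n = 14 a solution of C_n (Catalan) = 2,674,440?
Yes

Solution: C_14 = C(28,14)/(14+1) = 40,116,600/15 = 2,674,440, which equals 2,674,440.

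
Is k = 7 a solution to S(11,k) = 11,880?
No

Explanation: S(11,7) = 7·S(10,7) + S(10,6) = 7·5,880 + 22,827 = 63,987, which does not equal 11,880.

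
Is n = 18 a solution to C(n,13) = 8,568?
Yes

Explanation: C(18,13) = 18·17·16·15·14·13·12·11·10·9·8·7·6/13! = 53,353,114,214,400/6,227,020,800 = 8,568, which equals 8,568.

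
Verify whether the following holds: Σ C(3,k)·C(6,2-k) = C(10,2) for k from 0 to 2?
False

Explanation: Vandermonde's identity gives C(9,2) = 36; RHS C(10,2) = 45.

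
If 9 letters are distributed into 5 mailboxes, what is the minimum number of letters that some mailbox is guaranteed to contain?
2
Pigeonhole: ⌈9/5⌉ = 2.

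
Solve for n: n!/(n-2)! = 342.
19

Reasoning: n!/(n-2)! = n×(n-1), a product of 2 consecutive integers ≈ (n−0.5)^2. 342^(1/2) + 0.5 ≈ 19.0; check n = 19: 19×18 = 342 ✓. So n = 19.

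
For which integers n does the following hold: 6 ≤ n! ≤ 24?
3, 4
n! is strictly increasing; 3! = 6 and 4! = 24, so valid n = 3, 4.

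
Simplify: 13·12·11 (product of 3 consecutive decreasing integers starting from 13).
1,716

Working:
This is P(13,3) = 13!/(10)! = 1,716.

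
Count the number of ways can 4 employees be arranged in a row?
Arrangements of 4 distinct objects: 4! = 24.

Answer: 24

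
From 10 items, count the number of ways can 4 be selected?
210

Reasoning: C(10,4) = 10! / (4! × (10-4)!)
         = 10! / (4! × 6!)
         = 210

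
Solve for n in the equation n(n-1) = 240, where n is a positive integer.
16

n² − n − 240 = 0, so n = (1 ± √(1 + 4·240))/2 = (1 ± √961)/2 = (1 ± 31)/2, i.e. n = 16 or n = -15. Taking the positive root, n = 16 (check: 16×15 = 240).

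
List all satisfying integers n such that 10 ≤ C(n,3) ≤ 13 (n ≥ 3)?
5

Explanation: C(4,3)=4; C(5,3)=10; C(6,3)=20. So valid n = 5.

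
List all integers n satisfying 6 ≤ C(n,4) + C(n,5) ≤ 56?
5, 6, 7

Explanation: C(4,4)+C(4,5)=1; C(5,4)+C(5,5)=6; C(6,4)+C(6,5)=21; C(7,4)+C(7,5)=56; C(8,4)+C(8,5)=126. So valid n = 5, 6, 7.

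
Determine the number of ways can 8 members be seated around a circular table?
Circular arrangements: (8-1)! = 5,040.
Final answer: 5,040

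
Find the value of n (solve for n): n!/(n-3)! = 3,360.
16

Solution: n!/(n-3)! = n×(n-1)×(n-2), a product of 3 consecutive integers ≈ (n−1)^3. 3,360^(1/3) + 1 ≈ 16.0; check n = 16: 16×15×14 = 3,360 ✓. So n = 16.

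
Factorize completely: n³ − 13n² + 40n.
n(n − 5)(n − 8)

Working:
n³ − 13n² + 40n = n(n² − 13n + 40) = n(n − 5)(n − 8).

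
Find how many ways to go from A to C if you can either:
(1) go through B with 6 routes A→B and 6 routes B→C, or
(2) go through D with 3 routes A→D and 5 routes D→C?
51
Route via B: 6×6=36. Route via D: 3×5=15. Total: 51.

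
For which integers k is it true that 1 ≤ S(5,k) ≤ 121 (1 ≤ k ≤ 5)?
S(5,1)=1; S(5,2)=15; S(5,3)=25; S(5,4)=10; S(5,5)=1. So valid k = 1, 2, 3, 4, 5.

Answer: 1, 2, 3, 4, 5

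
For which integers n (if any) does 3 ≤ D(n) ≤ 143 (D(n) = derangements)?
4, 5

Using D(n) = (n−1)[D(n−1) + D(n−2)] with D(1)=0, D(2)=1: D(3)=2; D(4)=9; D(5)=44; D(6)=265. So valid n = 4, 5.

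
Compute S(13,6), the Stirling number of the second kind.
9,321,312

Solution: Using the Stirling recurrence: S(n,k) = k·S(n-1,k) + S(n-1,k-1)
S(13,6) = 6·S(12,6) + S(12,5)
         = 6·1323652 + 1379400
         = 7941912 + 1379400
         = 9,321,312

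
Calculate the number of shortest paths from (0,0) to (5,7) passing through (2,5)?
210

Working:
To (2,5): C(7,2)=21. From there: C(5,3)=10. Total: 210.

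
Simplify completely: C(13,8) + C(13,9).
2,002
By Pascal's identity: C(14,9) = 2,002.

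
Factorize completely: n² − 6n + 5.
(n − 1)(n − 5)

Working:
Seek roots whose sum is 6 and product is 5: (1, 5). So n² − 6n + 5 = (n − 1)(n − 5).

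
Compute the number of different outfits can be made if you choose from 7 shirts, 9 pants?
By the multiplication principle: 7 × 9 = 63.
Final answer: 63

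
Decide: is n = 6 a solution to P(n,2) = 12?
No

P(6,2) = 6·5 = 30, which does not equal 12.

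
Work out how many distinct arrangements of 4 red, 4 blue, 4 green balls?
34,650

Working:
Multinomial: 12!/(4! × 4! × 4!) = 34,650.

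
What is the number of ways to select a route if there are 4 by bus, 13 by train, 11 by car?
28

Explanation: By the addition principle: 4 + 13 + 11 = 28.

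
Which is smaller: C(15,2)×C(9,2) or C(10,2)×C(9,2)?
C(10,2)×C(9,2)

Explanation: C(15,2)×C(9,2)=3,780, C(10,2)×C(9,2)=1,620.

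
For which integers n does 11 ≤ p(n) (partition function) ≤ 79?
6, 7, 8, 9, 10, 11, 12

Reasoning: Tabulating p(n) via p(n) = p(n−1) + p(n−2) − p(n−5) − p(n−7) + …: p(5)=7; p(6)=11; p(7)=15; p(8)=22; p(9)=30; p(10)=42; p(11)=56; p(12)=77; p(13)=101. So valid n = 6, 7, 8, 9, 10, 11, 12.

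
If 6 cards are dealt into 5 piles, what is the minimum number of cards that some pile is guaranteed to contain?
2

Explanation: Pigeonhole: ⌈6/5⌉ = 2.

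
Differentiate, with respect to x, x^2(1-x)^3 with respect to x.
2x^1(1-x)^3 - 3x^2(1-x)^2
Product rule: 2x^{1}(1-x)^{3} + x^2·(-3)(1-x)^{2}.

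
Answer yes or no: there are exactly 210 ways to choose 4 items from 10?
Yes

Solution: C(10,4) = 210.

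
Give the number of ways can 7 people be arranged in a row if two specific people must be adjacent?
1,440
Treat pair as unit: (7-1)! arrangements × 2 internal orders = 1,440.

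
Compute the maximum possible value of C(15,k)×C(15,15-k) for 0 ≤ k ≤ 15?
41,409,225

Explanation: C(15,k)·C(15,15-k) = C(15,k)², maximised at the centre k = 7: C(15,7)² = 41,409,225.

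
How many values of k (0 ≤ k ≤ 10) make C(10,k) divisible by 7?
3

Reasoning: Checking C(10,k) mod 7 for k = 0..10: divisible at k = 4, 5, 6. That's 3 values.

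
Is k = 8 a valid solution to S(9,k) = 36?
Yes

S(9,8) = 8·S(8,8) + S(8,7) = 8·1 + 28 = 36, which equals 36.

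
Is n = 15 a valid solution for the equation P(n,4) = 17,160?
No

Reasoning: P(15,4) = 15·14·13·12 = 32,760, which does not equal 17,160.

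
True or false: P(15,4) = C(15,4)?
False

Solution: P(15,4) = 32,760 and C(15,4) = 1,365; P(n,r) = r! × C(n,r) so P > C whenever r ≥ 2.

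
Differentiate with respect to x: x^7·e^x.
Product rule: d/dx[x^7]·e^x + x^7·d/dx[e^x] = 7x^{6}e^x + x^7e^x.

Answer: (7x^6 + x^7)e^x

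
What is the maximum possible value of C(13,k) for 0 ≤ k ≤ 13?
1,716

Solution: Maximum at k = 6 or k = 7: C(13,6) = 1,716.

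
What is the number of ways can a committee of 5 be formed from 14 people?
C(14,5) = 14! / (5! × (14-5)!)
         = 14! / (5! × 9!)
         = 2,002
Final answer: 2,002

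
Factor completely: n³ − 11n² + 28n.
n³ − 11n² + 28n = n(n² − 11n + 28) = n(n − 4)(n − 7).
Final answer: n(n − 4)(n − 7)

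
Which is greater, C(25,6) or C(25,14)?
C(25,14)

Working:
C(25,6)=177,100, C(25,14)=4,457,400.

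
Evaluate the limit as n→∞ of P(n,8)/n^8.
1

P(n,8) = n(n-1)···(n-7) ≈ n^8 for large n. Limit = 1.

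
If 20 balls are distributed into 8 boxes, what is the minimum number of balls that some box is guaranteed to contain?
Pigeonhole: ⌈20/8⌉ = 3.
Final answer: 3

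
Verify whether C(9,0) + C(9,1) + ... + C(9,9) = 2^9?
True

Solution: Binomial theorem with x = y = 1: Σ C(9,i) = (1+1)^9 = 2^9 = 512. The statement holds.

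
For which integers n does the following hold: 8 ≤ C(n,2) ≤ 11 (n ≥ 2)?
5
C(4,2)=6; C(5,2)=10; C(6,2)=15. So valid n = 5.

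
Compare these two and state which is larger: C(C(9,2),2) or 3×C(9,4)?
C(C(9,2),2)

C(C(9,2),2)=630, 3×C(9,4)=378.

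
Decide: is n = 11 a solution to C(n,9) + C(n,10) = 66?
Yes
C(11,9) + C(11,10) = 55 + 11 = 66, which equals 66.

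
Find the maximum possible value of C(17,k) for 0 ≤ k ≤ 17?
Maximum at k = 8 or k = 9: C(17,8) = 24,310.
Final answer: 24,310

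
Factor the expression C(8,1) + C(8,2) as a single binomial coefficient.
By Pascal's identity: C(8,1) + C(8,2) = C(9,2) = 36.
Final answer: C(9,2)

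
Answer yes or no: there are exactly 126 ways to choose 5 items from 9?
Yes

Solution: C(9,5) = 126.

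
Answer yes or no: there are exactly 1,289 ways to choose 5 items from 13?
No

Explanation: C(13,5) = 1,287 ≠ 1289.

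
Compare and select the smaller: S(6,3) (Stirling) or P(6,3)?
S(6,3) = 3·S(5,3) + S(5,2) = 3·25 + 15 = 90; P(6,3) = 120.

Answer: S(6,3)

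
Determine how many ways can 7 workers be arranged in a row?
5,040
Arrangements of 7 distinct objects: 7! = 5,040.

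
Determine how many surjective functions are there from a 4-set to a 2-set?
14

Explanation: Onto functions = 2! × S(4,2)
First compute S(4,2) via recurrence:
Using the Stirling recurrence: S(n,k) = k·S(n-1,k) + S(n-1,k-1)
S(4,2) = 2·S(3,2) + S(3,1)
         = 2·3 + 1
         = 6 + 1
         = 7
Then: 2 × 7 = 14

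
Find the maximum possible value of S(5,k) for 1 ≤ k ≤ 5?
25

Explanation: Row S(5,k) for k = 1..5 (via S(n,k) = k·S(n−1,k) + S(n−1,k−1)): 1, 15, 25, 10, 1. The row is unimodal; maximum at k = 3: 25.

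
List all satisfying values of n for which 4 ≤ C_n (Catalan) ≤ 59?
3, 4, 5
C_2=2; C_3=5; C_4=14; C_5=42; C_6=132. So valid n = 3, 4, 5.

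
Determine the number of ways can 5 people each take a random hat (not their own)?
44

Using D(n) = (n-1)[D(n-1) + D(n-2)]:
D(5) = (5-1) × [D(4) + D(3)]
      = 4 × [9 + 2]
      = 4 × 11
      = 44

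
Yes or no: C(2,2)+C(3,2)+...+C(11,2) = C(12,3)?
Yes

Hockey stick identity gives Σ = C(12,3) = 220; RHS C(12,3) = 220.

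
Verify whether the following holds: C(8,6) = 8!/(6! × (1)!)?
False

Solution: The correct denominator is 6!×2!, giving C(8,6) = 28; the stated RHS is 8!/(6!×1!) = 56 ≠ 28, so the statement does not hold.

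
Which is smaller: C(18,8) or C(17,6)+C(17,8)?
C(17,6)+C(17,8)

C(18,8)=43,758; C(17,6)+C(17,8)=12,376+24,310=36,686.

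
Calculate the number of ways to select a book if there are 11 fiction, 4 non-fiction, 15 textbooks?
30

Reasoning: By the addition principle: 11 + 4 + 15 = 30.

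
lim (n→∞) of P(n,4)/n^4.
P(n,4) = n(n-1)(n-2)(n-3) ≈ n^4 for large n. Limit = 1.
Final answer: 1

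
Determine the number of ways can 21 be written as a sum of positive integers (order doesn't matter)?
792

Solution: Pentagonal recurrence p(n) = p(n−1) + p(n−2) − p(n−5) − p(n−7) + …: p(21) = p(20) + p(19) − p(16) − p(14) + p(9) + p(6) = 627 + 490 − 231 − 135 + 30 + 11 = 792.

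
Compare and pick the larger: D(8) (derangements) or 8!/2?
D(8) = (8-1)·[D(7) + D(6)] = 7·[1,854 + 265] = 14,833; 8!/2 = 40,320/2 = 20,160.
Final answer: 8!/2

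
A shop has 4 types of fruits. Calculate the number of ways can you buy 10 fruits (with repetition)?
Stars and bars: C(10+4-1, 10) = C(13, 10) = 286.

Answer: 286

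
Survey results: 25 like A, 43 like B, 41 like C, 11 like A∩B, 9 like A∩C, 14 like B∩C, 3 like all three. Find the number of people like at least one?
78

|A∪B∪C| = 25+43+41-11-9-14+3 = 78.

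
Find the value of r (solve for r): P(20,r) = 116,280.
4

Reasoning: P(20,r) = 20·19·…·(20−r+1), a product of r factors. Multiplying down from 20: 20 = 20; 20·19 = 380; 20·19·18 = 6,840; 20·19·18·17 = 116,280 ✓ (4 factors). So r = 4.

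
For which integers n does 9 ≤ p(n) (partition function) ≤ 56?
6, 7, 8, 9, 10, 11

Explanation: Tabulating p(n) via p(n) = p(n−1) + p(n−2) − p(n−5) − p(n−7) + …: p(5)=7; p(6)=11; p(7)=15; p(8)=22; p(9)=30; p(10)=42; p(11)=56; p(12)=77. So valid n = 6, 7, 8, 9, 10, 11.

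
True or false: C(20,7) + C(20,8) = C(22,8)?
Pascal's identity gives C(21,8) = 203,490, whereas C(22,8) = 319,770.

Answer: False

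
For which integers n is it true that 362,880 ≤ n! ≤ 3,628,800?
n! is strictly increasing; 9! = 362,880 and 10! = 3,628,800, so valid n = 9, 10.
Final answer: 9, 10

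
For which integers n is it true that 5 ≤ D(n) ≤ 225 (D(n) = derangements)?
Using D(n) = (n−1)[D(n−1) + D(n−2)] with D(1)=0, D(2)=1: D(3)=2; D(4)=9; D(5)=44; D(6)=265. So valid n = 4, 5.
Final answer: 4, 5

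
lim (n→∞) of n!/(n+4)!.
0

Reasoning: n!/(n+4)! = 1/[(n+1)(n+2)···(n+4)] → 0 as n → ∞.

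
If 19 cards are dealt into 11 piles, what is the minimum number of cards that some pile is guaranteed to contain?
2

Solution: Pigeonhole: ⌈19/11⌉ = 2.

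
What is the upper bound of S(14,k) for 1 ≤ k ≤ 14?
63,436,373

Solution: Row S(14,k) for k = 1..14 (via S(n,k) = k·S(n−1,k) + S(n−1,k−1)): 1, 8,191, 788,970, 10,391,745, 40,075,035, 63,436,373, 49,329,280, 20,912,320, 5,135,130, 752,752, 66,066, 3,367, 91, 1. The row is unimodal; maximum at k = 6: 63,436,373.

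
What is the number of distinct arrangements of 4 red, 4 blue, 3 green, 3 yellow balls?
4,204,200

Multinomial: 14!/(4! × 4! × 3! × 3!) = 4,204,200.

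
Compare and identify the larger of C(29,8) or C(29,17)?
C(29,8)=4,292,145, C(29,17)=51,895,935.

Answer: C(29,17)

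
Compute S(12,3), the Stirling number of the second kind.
Using the Stirling recurrence: S(n,k) = k·S(n-1,k) + S(n-1,k-1)
S(12,3) = 3·S(11,3) + S(11,2)
         = 3·28501 + 1023
         = 85503 + 1023
         = 86,526

Answer: 86,526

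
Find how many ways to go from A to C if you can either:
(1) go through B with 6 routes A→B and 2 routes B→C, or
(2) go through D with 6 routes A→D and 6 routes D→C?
Route via B: 6×2=12. Route via D: 6×6=36. Total: 48.

Answer: 48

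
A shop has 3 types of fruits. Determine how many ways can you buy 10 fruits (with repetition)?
66
Stars and bars: C(10+3-1, 10) = C(12, 10) = 66.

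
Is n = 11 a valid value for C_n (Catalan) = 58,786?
Yes

C_11 = C(22,11)/(11+1) = 705,432/12 = 58,786, which equals 58,786.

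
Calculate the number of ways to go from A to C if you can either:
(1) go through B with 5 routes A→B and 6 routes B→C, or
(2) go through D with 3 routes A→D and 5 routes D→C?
Route via B: 5×6=30. Route via D: 3×5=15. Total: 45.

Answer: 45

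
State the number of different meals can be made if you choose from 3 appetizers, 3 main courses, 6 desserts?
54

Solution: By the multiplication principle: 3 × 3 × 6 = 54.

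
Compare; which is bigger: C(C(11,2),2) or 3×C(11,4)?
C(C(11,2),2)

C(C(11,2),2)=1,485, 3×C(11,4)=990.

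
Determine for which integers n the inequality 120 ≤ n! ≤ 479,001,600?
5, 6, 7, 8, 9, 10, 11, 12

n! is strictly increasing; 5! = 120 and 12! = 479,001,600, so valid n = 5, 6, 7, 8, 9, 10, 11, 12.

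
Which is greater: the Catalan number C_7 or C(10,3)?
C_7

Explanation: C_7 = C(14,7)/(7+1) = 3,432/8 = 429; C(10,3) = 120.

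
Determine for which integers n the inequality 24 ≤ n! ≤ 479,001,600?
4, 5, 6, 7, 8, 9, 10, 11, 12

n! is strictly increasing; 4! = 24 and 12! = 479,001,600, so valid n = 4, 5, 6, 7, 8, 9, 10, 11, 12.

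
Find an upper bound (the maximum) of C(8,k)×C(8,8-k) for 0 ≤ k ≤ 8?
4,900

Working:
C(8,k)·C(8,8-k) = C(8,k)², maximised at the centre k = 4: C(8,4)² = 4,900.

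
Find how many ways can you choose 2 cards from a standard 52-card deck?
C(52,2) = 1,326.

Answer: 1,326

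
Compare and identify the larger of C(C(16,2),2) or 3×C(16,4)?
C(C(16,2),2)

Explanation: C(C(16,2),2)=7,140, 3×C(16,4)=5,460.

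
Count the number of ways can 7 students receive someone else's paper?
Using D(n) = (n-1)[D(n-1) + D(n-2)]:
D(7) = (7-1) × [D(6) + D(5)]
      = 6 × [265 + 44]
      = 6 × 309
      = 1,854
Final answer: 1,854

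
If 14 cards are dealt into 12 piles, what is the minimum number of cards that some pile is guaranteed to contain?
Pigeonhole: ⌈14/12⌉ = 2.

Answer: 2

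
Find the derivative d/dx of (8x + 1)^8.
Chain rule: 8(8x+1)^{7} × 8 = 64(8x+1)^{7}.
Final answer: 64(8x + 1)^7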